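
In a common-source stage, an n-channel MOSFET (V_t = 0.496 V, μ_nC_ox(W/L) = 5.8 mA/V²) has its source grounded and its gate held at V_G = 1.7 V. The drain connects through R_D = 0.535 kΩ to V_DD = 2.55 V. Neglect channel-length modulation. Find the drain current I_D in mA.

I_D = 3.46 mA

V_GS = V_G = 1.7 V, so V_ov = 1.7 − 0.496 = 1.2 V.
Assume saturation: I_D = ½ k_n V_ov² = 0.5 × 5.8 × 1.2² = 4.2 mA, giving V_DS = V_DD − I_D R_D = 2.55 − 4.2 × 0.535 = 0.301 V.
But 0.301 V < V_ov = 1.2 V, so the device is actually in triode.
In triode I_D = k_n[V_ov V_DS − ½ V_DS²] and I_D = (V_DD − V_DS)/R_D. Equating: 1.55 V_DS² − 4.736 V_DS + 2.55 = 0, giving V_DS = 0.698 V (the root below V_ov).
I_D = (2.55 − 0.698) / 0.535 = 3.46 mA.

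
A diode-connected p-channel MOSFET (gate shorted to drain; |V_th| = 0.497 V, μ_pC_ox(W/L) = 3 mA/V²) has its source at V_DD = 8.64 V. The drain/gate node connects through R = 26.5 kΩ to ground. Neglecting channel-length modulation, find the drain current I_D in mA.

With gate tied to drain, V_SG = V_SD ≥ V_SG − |V_th|, so the device is in saturation.
KCL at the drain: ½ k_p (V_SG − |V_th|)² = (V_DD − V_SG)/R.
Let x = V_SG − 0.497. Then 39.8 x² + x − 8.143 = 0, giving x = 0.44 V (positive root), so V_SG = 0.937 V.
I_D = (V_DD − V_SG)/R = (8.64 − 0.937) / 26.5 = 0.291 mA.

I_D = 0.291 mA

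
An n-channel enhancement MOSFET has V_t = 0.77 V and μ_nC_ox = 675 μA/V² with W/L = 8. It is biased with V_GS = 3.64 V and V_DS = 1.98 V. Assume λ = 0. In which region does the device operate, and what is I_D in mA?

Triode; I_D = 20.1 mA

k_n = μ_nC_ox · (W/L) = 5.4 mA/V².
V_ov = V_GS − V_t = 3.64 − 0.77 = 2.87 V.
Since V_DS = 1.98 V < V_ov = 2.87 V, the device is in the triode region.
I_D = k_n [V_ov · V_DS − ½ V_DS²] = 5.4 × [2.87 × 1.98 − 0.5 × 1.98²] = 20.1 mA.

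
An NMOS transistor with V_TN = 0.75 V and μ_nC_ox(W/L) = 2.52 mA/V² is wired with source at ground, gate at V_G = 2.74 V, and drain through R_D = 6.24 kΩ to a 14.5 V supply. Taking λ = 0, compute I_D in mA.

V_GS = V_G = 2.74 V, so V_ov = 2.74 − 0.75 = 1.99 V.
Assume saturation: I_D = ½ k_n V_ov² = 0.5 × 2.52 × 1.99² = 4.99 mA, giving V_DS = V_DD − I_D R_D = 14.5 − 4.99 × 6.24 = -16.6 V.
But -16.6 V < V_ov = 1.99 V, so the device is actually in triode.
In triode I_D = k_n[V_ov V_DS − ½ V_DS²] and I_D = (V_DD − V_DS)/R_D. Equating: 7.86 V_DS² − 32.29 V_DS + 14.5 = 0, giving V_DS = 0.513 V (the root below V_ov).
I_D = (14.5 − 0.513) / 6.24 = 2.24 mA.

I_D = 2.24 mA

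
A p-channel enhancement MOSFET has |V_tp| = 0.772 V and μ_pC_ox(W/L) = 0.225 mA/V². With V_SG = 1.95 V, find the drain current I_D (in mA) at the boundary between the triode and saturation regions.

I_D = 0.156 mA

At the boundary V_SD = V_ov = V_SG − |V_tp| = 1.95 − 0.772 = 1.18 V.
I_D = ½ k_p V_ov² = 0.5 × 0.225 × 1.18² = 0.156 mA.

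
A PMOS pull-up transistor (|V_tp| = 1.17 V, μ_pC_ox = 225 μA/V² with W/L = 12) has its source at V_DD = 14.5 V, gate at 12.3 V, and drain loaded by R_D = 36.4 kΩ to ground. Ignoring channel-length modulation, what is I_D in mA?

I_D = 0.394 mA

V_SG = V_DD − V_G = 14.5 − 12.3 = 2.2 V, so V_ov = 2.2 − 1.17 = 1.03 V.
k_p = μ_pC_ox · (W/L) = 2.7 mA/V².
Assume saturation: I_D = ½ k_p V_ov² = 0.5 × 2.7 × 1.03² = 1.43 mA, giving V_SD = V_DD − I_D R_D = 14.5 − 1.43 × 36.4 = -37.6 V.
But -37.6 V < V_ov = 1.03 V, so the device is actually in triode.
In triode I_D = k_p[V_ov V_SD − ½ V_SD²] and I_D = (V_DD − V_SD)/R_D. Equating: 49.1 V_SD² − 102.2 V_SD + 14.5 = 0, giving V_SD = 0.153 V (the root below V_ov).
I_D = (14.5 − 0.153) / 36.4 = 0.394 mA.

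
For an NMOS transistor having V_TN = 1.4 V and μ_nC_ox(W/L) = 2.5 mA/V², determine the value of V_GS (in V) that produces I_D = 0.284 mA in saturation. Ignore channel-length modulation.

In saturation I_D = ½ k_n (V_GS − V_TN)², so V_GS − V_TN = √(2 I_D / k_n) = √(2 × 0.284 / 2.5) = 0.477 V.
V_GS = 1.4 + 0.477 = 1.88 V.

V_GS = 1.88 V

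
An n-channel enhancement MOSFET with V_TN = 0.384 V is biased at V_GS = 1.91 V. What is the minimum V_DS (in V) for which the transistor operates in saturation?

The boundary between triode and saturation is V_DS = V_GS − V_TN = V_ov.
V_ov = 1.91 − 0.384 = 1.53 V.

V_DS,sat = 1.53 V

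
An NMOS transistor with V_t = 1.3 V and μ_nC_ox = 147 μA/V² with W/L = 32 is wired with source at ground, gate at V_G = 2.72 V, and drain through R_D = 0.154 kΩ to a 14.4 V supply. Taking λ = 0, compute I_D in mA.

I_D = 4.74 mA

V_GS = V_G = 2.72 V, so V_ov = 2.72 − 1.3 = 1.42 V.
k_n = μ_nC_ox · (W/L) = 4.704 mA/V².
Assume saturation: I_D = ½ k_n V_ov² = 0.5 × 4.704 × 1.42² = 4.74 mA, giving V_DS = V_DD − I_D R_D = 14.4 − 4.74 × 0.154 = 13.7 V.
V_DS = 13.7 V ≥ V_ov = 1.42 V, confirming saturation.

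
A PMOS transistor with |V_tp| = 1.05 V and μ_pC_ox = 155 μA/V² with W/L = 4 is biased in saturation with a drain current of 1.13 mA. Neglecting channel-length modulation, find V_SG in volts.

k_p = μ_pC_ox · (W/L) = 0.62 mA/V².
In saturation I_D = ½ k_p (V_SG − |V_tp|)², so V_SG − |V_tp| = √(2 I_D / k_p) = √(2 × 1.13 / 0.62) = 1.91 V.
V_SG = 1.05 + 1.91 = 2.96 V.

V_SG = 2.96 V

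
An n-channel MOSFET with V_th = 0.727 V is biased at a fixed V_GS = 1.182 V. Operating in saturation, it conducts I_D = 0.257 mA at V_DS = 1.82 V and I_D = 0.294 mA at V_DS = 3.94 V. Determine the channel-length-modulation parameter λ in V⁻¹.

λ = 0.0775 V⁻¹

With V_GS fixed, I_D ∝ (1 + λ V_DS) in saturation, so I_D2/I_D1 = (1 + λ V_DS2)/(1 + λ V_DS1).
0.294/0.257 = 1.144 = (1 + 3.94 λ)/(1 + 1.82 λ).
Solving: λ (I_D1 V_DS2 − I_D2 V_DS1) = I_D2 − I_D1, so λ = (0.294 − 0.257) / (0.257 × 3.94 − 0.294 × 1.82) = 0.037 / 0.478 = 0.0775 V⁻¹.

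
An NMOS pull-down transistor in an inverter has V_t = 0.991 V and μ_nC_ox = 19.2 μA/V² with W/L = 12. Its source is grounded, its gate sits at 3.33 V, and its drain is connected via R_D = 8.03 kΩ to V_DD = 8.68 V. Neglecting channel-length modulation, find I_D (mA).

I_D = 0.630 mA

V_GS = V_G = 3.33 V, so V_ov = 3.33 − 0.991 = 2.34 V.
k_n = μ_nC_ox · (W/L) = 0.2304 mA/V².
Assume saturation: I_D = ½ k_n V_ov² = 0.5 × 0.2304 × 2.34² = 0.63 mA, giving V_DS = V_DD − I_D R_D = 8.68 − 0.63 × 8.03 = 3.62 V.
V_DS = 3.62 V ≥ V_ov = 2.34 V, confirming saturation.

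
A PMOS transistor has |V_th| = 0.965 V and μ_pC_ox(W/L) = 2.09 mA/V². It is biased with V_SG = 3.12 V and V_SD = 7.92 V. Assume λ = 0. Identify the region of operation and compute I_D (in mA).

V_ov = V_SG − |V_th| = 3.12 − 0.965 = 2.16 V.
Since V_SD = 7.92 V ≥ V_ov = 2.16 V, the device is in saturation.
I_D = ½ k_p V_ov² = 0.5 × 2.09 × 2.16² = 4.85 mA.

Saturation; I_D = 4.85 mA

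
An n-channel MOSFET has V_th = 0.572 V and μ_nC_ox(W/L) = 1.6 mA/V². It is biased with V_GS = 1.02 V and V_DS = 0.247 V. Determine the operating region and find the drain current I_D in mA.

Triode; I_D = 0.128 mA

V_ov = V_GS − V_th = 1.02 − 0.572 = 0.448 V.
Since V_DS = 0.247 V < V_ov = 0.448 V, the device is in the triode region.
I_D = k_n [V_ov · V_DS − ½ V_DS²] = 1.6 × [0.448 × 0.247 − 0.5 × 0.247²] = 0.128 mA.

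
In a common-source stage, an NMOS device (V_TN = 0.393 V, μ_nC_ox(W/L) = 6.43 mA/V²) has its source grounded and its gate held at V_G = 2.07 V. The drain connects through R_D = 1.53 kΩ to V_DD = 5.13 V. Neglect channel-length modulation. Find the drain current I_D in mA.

I_D = 3.14 mA

V_GS = V_G = 2.07 V, so V_ov = 2.07 − 0.393 = 1.68 V.
Assume saturation: I_D = ½ k_n V_ov² = 0.5 × 6.43 × 1.68² = 9.04 mA, giving V_DS = V_DD − I_D R_D = 5.13 − 9.04 × 1.53 = -8.7 V.
But -8.7 V < V_ov = 1.68 V, so the device is actually in triode.
In triode I_D = k_n[V_ov V_DS − ½ V_DS²] and I_D = (V_DD − V_DS)/R_D. Equating: 4.92 V_DS² − 17.5 V_DS + 5.13 = 0, giving V_DS = 0.322 V (the root below V_ov).
I_D = (5.13 − 0.322) / 1.53 = 3.14 mA.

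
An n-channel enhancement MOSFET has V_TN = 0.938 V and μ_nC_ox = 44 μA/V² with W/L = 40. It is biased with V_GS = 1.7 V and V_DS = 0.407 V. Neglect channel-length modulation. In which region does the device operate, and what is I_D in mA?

Triode; I_D = 0.400 mA

k_n = μ_nC_ox · (W/L) = 1.76 mA/V².
V_ov = V_GS − V_TN = 1.7 − 0.938 = 0.762 V.
Since V_DS = 0.407 V < V_ov = 0.762 V, the device is in the triode region.
I_D = k_n [V_ov · V_DS − ½ V_DS²] = 1.76 × [0.762 × 0.407 − 0.5 × 0.407²] = 0.4 mA.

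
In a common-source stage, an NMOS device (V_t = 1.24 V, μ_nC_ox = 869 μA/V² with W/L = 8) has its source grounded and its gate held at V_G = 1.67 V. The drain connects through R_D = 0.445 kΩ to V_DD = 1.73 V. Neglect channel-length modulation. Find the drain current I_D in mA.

I_D = 0.643 mA

V_GS = V_G = 1.67 V, so V_ov = 1.67 − 1.24 = 0.43 V.
k_n = μ_nC_ox · (W/L) = 6.952 mA/V².
Assume saturation: I_D = ½ k_n V_ov² = 0.5 × 6.952 × 0.43² = 0.643 mA, giving V_DS = V_DD − I_D R_D = 1.73 − 0.643 × 0.445 = 1.44 V.
V_DS = 1.44 V ≥ V_ov = 0.43 V, confirming saturation.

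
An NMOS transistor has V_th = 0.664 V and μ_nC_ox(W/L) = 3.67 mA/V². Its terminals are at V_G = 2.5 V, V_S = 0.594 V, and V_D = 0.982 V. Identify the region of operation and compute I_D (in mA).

V_GS = V_G − V_S = 2.5 − 0.594 = 1.91 V; V_DS = V_D − V_S = 0.982 − 0.594 = 0.388 V.
V_ov = V_GS − V_th = 1.91 − 0.664 = 1.24 V.
Since V_DS = 0.388 V < V_ov = 1.24 V, the device is in the triode region.
I_D = k_n [V_ov · V_DS − ½ V_DS²] = 3.67 × [1.24 × 0.388 − 0.5 × 0.388²] = 1.49 mA.

Triode; I_D = 1.49 mA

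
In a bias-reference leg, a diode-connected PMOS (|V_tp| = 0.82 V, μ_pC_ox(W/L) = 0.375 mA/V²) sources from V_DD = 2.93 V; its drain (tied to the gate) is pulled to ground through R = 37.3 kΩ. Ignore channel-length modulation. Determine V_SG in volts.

With gate tied to drain, V_SG = V_SD ≥ V_SG − |V_tp|, so the device is in saturation.
KCL at the drain: ½ k_p (V_SG − |V_tp|)² = (V_DD − V_SG)/R.
Let x = V_SG − 0.82. Then 6.99 x² + x − 2.11 = 0, giving x = 0.482 V (positive root), so V_SG = 1.3 V.
I_D = (V_DD − V_SG)/R = (2.93 − 1.3) / 37.3 = 0.0436 mA.

V_SG = 1.30 V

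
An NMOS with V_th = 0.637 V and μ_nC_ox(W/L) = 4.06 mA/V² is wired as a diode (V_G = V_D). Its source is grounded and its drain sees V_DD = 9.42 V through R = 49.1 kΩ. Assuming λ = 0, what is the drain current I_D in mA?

With gate tied to drain, V_GS = V_DS ≥ V_GS − V_th, so the device is in saturation.
KCL at the drain: ½ k_n (V_GS − V_th)² = (V_DD − V_GS)/R.
Let x = V_GS − 0.637. Then 99.7 x² + x − 8.783 = 0, giving x = 0.292 V (positive root), so V_GS = 0.929 V.
I_D = (V_DD − V_GS)/R = (9.42 − 0.929) / 49.1 = 0.173 mA.

I_D = 0.173 mA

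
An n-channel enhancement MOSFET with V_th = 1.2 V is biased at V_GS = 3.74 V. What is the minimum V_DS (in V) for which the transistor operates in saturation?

The boundary between triode and saturation is V_DS = V_GS − V_th = V_ov.
V_ov = 3.74 − 1.2 = 2.54 V.

V_DS,sat = 2.54 V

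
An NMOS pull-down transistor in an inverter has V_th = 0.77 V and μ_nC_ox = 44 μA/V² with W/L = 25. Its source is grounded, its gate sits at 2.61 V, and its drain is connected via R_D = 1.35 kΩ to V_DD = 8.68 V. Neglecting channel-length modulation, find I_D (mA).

V_GS = V_G = 2.61 V, so V_ov = 2.61 − 0.77 = 1.84 V.
k_n = μ_nC_ox · (W/L) = 1.1 mA/V².
Assume saturation: I_D = ½ k_n V_ov² = 0.5 × 1.1 × 1.84² = 1.86 mA, giving V_DS = V_DD − I_D R_D = 8.68 − 1.86 × 1.35 = 6.17 V.
V_DS = 6.17 V ≥ V_ov = 1.84 V, confirming saturation.

I_D = 1.86 mA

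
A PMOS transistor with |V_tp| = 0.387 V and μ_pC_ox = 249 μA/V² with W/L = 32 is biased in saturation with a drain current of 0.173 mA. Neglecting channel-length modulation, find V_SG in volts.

k_p = μ_pC_ox · (W/L) = 7.968 mA/V².
In saturation I_D = ½ k_p (V_SG − |V_tp|)², so V_SG − |V_tp| = √(2 I_D / k_p) = √(2 × 0.173 / 7.968) = 0.208 V.
V_SG = 0.387 + 0.208 = 0.595 V.

V_SG = 0.595 V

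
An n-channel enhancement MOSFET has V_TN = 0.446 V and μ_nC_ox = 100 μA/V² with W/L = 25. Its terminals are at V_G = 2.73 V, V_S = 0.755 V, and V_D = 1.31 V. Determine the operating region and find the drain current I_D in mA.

Triode; I_D = 1.74 mA

V_GS = V_G − V_S = 2.73 − 0.755 = 1.98 V; V_DS = V_D − V_S = 1.31 − 0.755 = 0.555 V.
k_n = μ_nC_ox · (W/L) = 2.5 mA/V².
V_ov = V_GS − V_TN = 1.98 − 0.446 = 1.53 V.
Since V_DS = 0.555 V < V_ov = 1.53 V, the device is in the triode region.
I_D = k_n [V_ov · V_DS − ½ V_DS²] = 2.5 × [1.53 × 0.555 − 0.5 × 0.555²] = 1.74 mA.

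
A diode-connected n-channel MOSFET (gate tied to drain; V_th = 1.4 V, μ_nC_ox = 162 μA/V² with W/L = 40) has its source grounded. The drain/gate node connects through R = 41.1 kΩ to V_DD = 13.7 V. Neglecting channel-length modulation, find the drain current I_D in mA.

With gate tied to drain, V_GS = V_DS ≥ V_GS − V_th, so the device is in saturation.
k_n = μ_nC_ox · (W/L) = 6.48 mA/V².
KCL at the drain: ½ k_n (V_GS − V_th)² = (V_DD − V_GS)/R.
Let x = V_GS − 1.4. Then 133 x² + x − 12.3 = 0, giving x = 0.3 V (positive root), so V_GS = 1.7 V.
I_D = (V_DD − V_GS)/R = (13.7 − 1.7) / 41.1 = 0.292 mA.

I_D = 0.292 mA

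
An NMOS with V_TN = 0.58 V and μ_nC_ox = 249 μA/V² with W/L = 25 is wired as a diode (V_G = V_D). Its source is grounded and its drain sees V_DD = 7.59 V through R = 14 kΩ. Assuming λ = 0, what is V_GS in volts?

V_GS = 0.970 V

With gate tied to drain, V_GS = V_DS ≥ V_GS − V_TN, so the device is in saturation.
k_n = μ_nC_ox · (W/L) = 6.225 mA/V².
KCL at the drain: ½ k_n (V_GS − V_TN)² = (V_DD − V_GS)/R.
Let x = V_GS − 0.58. Then 43.6 x² + x − 7.01 = 0, giving x = 0.39 V (positive root), so V_GS = 0.97 V.
I_D = (V_DD − V_GS)/R = (7.59 − 0.97) / 14 = 0.473 mA.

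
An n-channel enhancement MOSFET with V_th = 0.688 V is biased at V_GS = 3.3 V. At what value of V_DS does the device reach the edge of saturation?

V_DS,sat = 2.61 V

The boundary between triode and saturation is V_DS = V_GS − V_th = V_ov.
V_ov = 3.3 − 0.688 = 2.61 V.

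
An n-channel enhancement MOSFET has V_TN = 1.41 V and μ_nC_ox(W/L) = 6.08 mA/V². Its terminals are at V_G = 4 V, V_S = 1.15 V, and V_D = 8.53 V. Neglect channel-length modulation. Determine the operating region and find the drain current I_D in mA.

Saturation; I_D = 6.30 mA

V_GS = V_G − V_S = 4 − 1.15 = 2.85 V; V_DS = V_D − V_S = 8.53 − 1.15 = 7.38 V.
V_ov = V_GS − V_TN = 2.85 − 1.41 = 1.44 V.
Since V_DS = 7.38 V ≥ V_ov = 1.44 V, the device is in saturation.
I_D = ½ k_n V_ov² = 0.5 × 6.08 × 1.44² = 6.3 mA.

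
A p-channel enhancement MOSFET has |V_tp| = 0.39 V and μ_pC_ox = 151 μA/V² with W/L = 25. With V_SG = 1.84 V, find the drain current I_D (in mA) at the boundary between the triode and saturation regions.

At the boundary V_SD = V_ov = V_SG − |V_tp| = 1.84 − 0.39 = 1.45 V.
k_p = μ_pC_ox · (W/L) = 3.775 mA/V².
I_D = ½ k_p V_ov² = 0.5 × 3.775 × 1.45² = 3.97 mA.

I_D = 3.97 mA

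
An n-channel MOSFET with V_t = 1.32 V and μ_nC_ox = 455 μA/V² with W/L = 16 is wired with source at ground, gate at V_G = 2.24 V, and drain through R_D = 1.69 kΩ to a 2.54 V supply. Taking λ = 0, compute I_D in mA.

V_GS = V_G = 2.24 V, so V_ov = 2.24 − 1.32 = 0.92 V.
k_n = μ_nC_ox · (W/L) = 7.28 mA/V².
Assume saturation: I_D = ½ k_n V_ov² = 0.5 × 7.28 × 0.92² = 3.08 mA, giving V_DS = V_DD − I_D R_D = 2.54 − 3.08 × 1.69 = -2.67 V.
But -2.67 V < V_ov = 0.92 V, so the device is actually in triode.
In triode I_D = k_n[V_ov V_DS − ½ V_DS²] and I_D = (V_DD − V_DS)/R_D. Equating: 6.15 V_DS² − 12.32 V_DS + 2.54 = 0, giving V_DS = 0.233 V (the root below V_ov).
I_D = (2.54 − 0.233) / 1.69 = 1.36 mA.

I_D = 1.36 mA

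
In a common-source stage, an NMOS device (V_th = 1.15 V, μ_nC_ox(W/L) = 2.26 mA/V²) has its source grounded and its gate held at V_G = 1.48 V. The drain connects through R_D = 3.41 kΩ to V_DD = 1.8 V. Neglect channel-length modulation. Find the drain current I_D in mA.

V_GS = V_G = 1.48 V, so V_ov = 1.48 − 1.15 = 0.33 V.
Assume saturation: I_D = ½ k_n V_ov² = 0.5 × 2.26 × 0.33² = 0.123 mA, giving V_DS = V_DD − I_D R_D = 1.8 − 0.123 × 3.41 = 1.38 V.
V_DS = 1.38 V ≥ V_ov = 0.33 V, confirming saturation.

I_D = 0.123 mA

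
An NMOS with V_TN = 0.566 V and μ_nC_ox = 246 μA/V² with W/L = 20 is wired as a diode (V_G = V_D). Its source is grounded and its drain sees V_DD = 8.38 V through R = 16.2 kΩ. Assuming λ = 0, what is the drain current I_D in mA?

I_D = 0.456 mA

With gate tied to drain, V_GS = V_DS ≥ V_GS − V_TN, so the device is in saturation.
k_n = μ_nC_ox · (W/L) = 4.92 mA/V².
KCL at the drain: ½ k_n (V_GS − V_TN)² = (V_DD − V_GS)/R.
Let x = V_GS − 0.566. Then 39.9 x² + x − 7.814 = 0, giving x = 0.43 V (positive root), so V_GS = 0.996 V.
I_D = (V_DD − V_GS)/R = (8.38 − 0.996) / 16.2 = 0.456 mA.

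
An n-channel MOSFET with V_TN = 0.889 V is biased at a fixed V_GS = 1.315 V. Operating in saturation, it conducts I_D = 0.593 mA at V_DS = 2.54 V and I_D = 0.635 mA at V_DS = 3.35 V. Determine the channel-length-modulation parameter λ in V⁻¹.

With V_GS fixed, I_D ∝ (1 + λ V_DS) in saturation, so I_D2/I_D1 = (1 + λ V_DS2)/(1 + λ V_DS1).
0.635/0.593 = 1.071 = (1 + 3.35 λ)/(1 + 2.54 λ).
Solving: λ (I_D1 V_DS2 − I_D2 V_DS1) = I_D2 − I_D1, so λ = (0.635 − 0.593) / (0.593 × 3.35 − 0.635 × 2.54) = 0.042 / 0.374 = 0.112 V⁻¹.

λ = 0.112 V⁻¹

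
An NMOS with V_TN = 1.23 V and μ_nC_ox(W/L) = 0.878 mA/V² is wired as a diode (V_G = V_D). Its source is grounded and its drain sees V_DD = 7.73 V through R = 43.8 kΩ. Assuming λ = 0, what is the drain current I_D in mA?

With gate tied to drain, V_GS = V_DS ≥ V_GS − V_TN, so the device is in saturation.
KCL at the drain: ½ k_n (V_GS − V_TN)² = (V_DD − V_GS)/R.
Let x = V_GS − 1.23. Then 19.2 x² + x − 6.5 = 0, giving x = 0.556 V (positive root), so V_GS = 1.79 V.
I_D = (V_DD − V_GS)/R = (7.73 − 1.79) / 43.8 = 0.136 mA.

I_D = 0.136 mA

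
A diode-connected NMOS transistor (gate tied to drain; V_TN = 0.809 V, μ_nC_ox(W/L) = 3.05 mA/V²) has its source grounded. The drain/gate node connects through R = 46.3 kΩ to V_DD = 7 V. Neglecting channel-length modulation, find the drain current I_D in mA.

I_D = 0.127 mA

With gate tied to drain, V_GS = V_DS ≥ V_GS − V_TN, so the device is in saturation.
KCL at the drain: ½ k_n (V_GS − V_TN)² = (V_DD − V_GS)/R.
Let x = V_GS − 0.809. Then 70.6 x² + x − 6.191 = 0, giving x = 0.289 V (positive root), so V_GS = 1.1 V.
I_D = (V_DD − V_GS)/R = (7 − 1.1) / 46.3 = 0.127 mA.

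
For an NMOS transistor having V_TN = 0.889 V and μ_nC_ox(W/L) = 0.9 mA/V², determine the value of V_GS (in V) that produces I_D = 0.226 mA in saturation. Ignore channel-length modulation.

V_GS = 1.60 V

In saturation I_D = ½ k_n (V_GS − V_TN)², so V_GS − V_TN = √(2 I_D / k_n) = √(2 × 0.226 / 0.9) = 0.709 V.
V_GS = 0.889 + 0.709 = 1.6 V.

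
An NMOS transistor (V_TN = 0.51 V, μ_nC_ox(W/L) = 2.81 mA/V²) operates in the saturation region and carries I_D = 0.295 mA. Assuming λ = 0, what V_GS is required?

In saturation I_D = ½ k_n (V_GS − V_TN)², so V_GS − V_TN = √(2 I_D / k_n) = √(2 × 0.295 / 2.81) = 0.458 V.
V_GS = 0.51 + 0.458 = 0.968 V.

V_GS = 0.968 V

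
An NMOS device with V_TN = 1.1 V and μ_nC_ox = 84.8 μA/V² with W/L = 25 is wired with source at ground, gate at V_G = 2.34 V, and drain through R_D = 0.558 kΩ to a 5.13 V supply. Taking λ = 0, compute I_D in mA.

V_GS = V_G = 2.34 V, so V_ov = 2.34 − 1.1 = 1.24 V.
k_n = μ_nC_ox · (W/L) = 2.12 mA/V².
Assume saturation: I_D = ½ k_n V_ov² = 0.5 × 2.12 × 1.24² = 1.63 mA, giving V_DS = V_DD − I_D R_D = 5.13 − 1.63 × 0.558 = 4.22 V.
V_DS = 4.22 V ≥ V_ov = 1.24 V, confirming saturation.

I_D = 1.63 mA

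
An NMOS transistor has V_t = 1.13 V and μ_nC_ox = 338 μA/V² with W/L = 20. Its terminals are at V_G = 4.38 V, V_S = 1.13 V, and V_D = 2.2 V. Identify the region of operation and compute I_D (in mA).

V_GS = V_G − V_S = 4.38 − 1.13 = 3.25 V; V_DS = V_D − V_S = 2.2 − 1.13 = 1.07 V.
k_n = μ_nC_ox · (W/L) = 6.76 mA/V².
V_ov = V_GS − V_t = 3.25 − 1.13 = 2.12 V.
Since V_DS = 1.07 V < V_ov = 2.12 V, the device is in the triode region.
I_D = k_n [V_ov · V_DS − ½ V_DS²] = 6.76 × [2.12 × 1.07 − 0.5 × 1.07²] = 11.5 mA.

Triode; I_D = 11.5 mA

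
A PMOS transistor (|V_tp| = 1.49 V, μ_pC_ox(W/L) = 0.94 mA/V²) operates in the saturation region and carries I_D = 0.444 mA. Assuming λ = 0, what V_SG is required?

V_SG = 2.46 V

In saturation I_D = ½ k_p (V_SG − |V_tp|)², so V_SG − |V_tp| = √(2 I_D / k_p) = √(2 × 0.444 / 0.94) = 0.972 V.
V_SG = 1.49 + 0.972 = 2.46 V.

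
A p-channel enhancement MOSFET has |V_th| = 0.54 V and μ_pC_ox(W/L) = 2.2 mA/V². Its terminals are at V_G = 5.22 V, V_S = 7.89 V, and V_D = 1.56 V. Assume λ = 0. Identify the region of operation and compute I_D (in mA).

V_SG = V_S − V_G = 7.89 − 5.22 = 2.67 V; V_SD = V_S − V_D = 7.89 − 1.56 = 6.33 V.
V_ov = V_SG − |V_th| = 2.67 − 0.54 = 2.13 V.
Since V_SD = 6.33 V ≥ V_ov = 2.13 V, the device is in saturation.
I_D = ½ k_p V_ov² = 0.5 × 2.2 × 2.13² = 4.99 mA.

Saturation; I_D = 4.99 mA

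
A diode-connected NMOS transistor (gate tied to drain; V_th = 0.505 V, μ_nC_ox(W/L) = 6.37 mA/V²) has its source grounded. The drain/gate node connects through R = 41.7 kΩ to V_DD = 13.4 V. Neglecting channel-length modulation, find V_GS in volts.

With gate tied to drain, V_GS = V_DS ≥ V_GS − V_th, so the device is in saturation.
KCL at the drain: ½ k_n (V_GS − V_th)² = (V_DD − V_GS)/R.
Let x = V_GS − 0.505. Then 133 x² + x − 12.89 = 0, giving x = 0.308 V (positive root), so V_GS = 0.813 V.
I_D = (V_DD − V_GS)/R = (13.4 − 0.813) / 41.7 = 0.302 mA.

V_GS = 0.813 V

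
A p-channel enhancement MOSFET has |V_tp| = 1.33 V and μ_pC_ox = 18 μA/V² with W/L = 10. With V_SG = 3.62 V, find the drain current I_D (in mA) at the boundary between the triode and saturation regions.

I_D = 0.472 mA

At the boundary V_SD = V_ov = V_SG − |V_tp| = 3.62 − 1.33 = 2.29 V.
k_p = μ_pC_ox · (W/L) = 0.18 mA/V².
I_D = ½ k_p V_ov² = 0.5 × 0.18 × 2.29² = 0.472 mA.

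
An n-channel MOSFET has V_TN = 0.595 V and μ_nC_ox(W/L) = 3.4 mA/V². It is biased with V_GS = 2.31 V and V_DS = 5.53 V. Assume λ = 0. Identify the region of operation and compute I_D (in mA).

Saturation; I_D = 5.00 mA

V_ov = V_GS − V_TN = 2.31 − 0.595 = 1.72 V.
Since V_DS = 5.53 V ≥ V_ov = 1.72 V, the device is in saturation.
I_D = ½ k_n V_ov² = 0.5 × 3.4 × 1.72² = 5 mA.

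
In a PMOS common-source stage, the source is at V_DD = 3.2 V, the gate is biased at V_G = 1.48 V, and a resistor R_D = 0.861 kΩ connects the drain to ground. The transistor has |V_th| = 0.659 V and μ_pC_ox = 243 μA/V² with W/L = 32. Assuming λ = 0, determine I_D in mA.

I_D = 3.14 mA

V_SG = V_DD − V_G = 3.2 − 1.48 = 1.72 V, so V_ov = 1.72 − 0.659 = 1.06 V.
k_p = μ_pC_ox · (W/L) = 7.776 mA/V².
Assume saturation: I_D = ½ k_p V_ov² = 0.5 × 7.776 × 1.06² = 4.38 mA, giving V_SD = V_DD − I_D R_D = 3.2 − 4.38 × 0.861 = -0.568 V.
But -0.568 V < V_ov = 1.06 V, so the device is actually in triode.
In triode I_D = k_p[V_ov V_SD − ½ V_SD²] and I_D = (V_DD − V_SD)/R_D. Equating: 3.35 V_SD² − 8.104 V_SD + 3.2 = 0, giving V_SD = 0.497 V (the root below V_ov).
I_D = (3.2 − 0.497) / 0.861 = 3.14 mA.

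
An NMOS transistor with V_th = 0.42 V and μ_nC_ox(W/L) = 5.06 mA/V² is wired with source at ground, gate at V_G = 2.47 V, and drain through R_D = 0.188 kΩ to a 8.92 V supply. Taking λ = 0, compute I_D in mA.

I_D = 10.6 mA

V_GS = V_G = 2.47 V, so V_ov = 2.47 − 0.42 = 2.05 V.
Assume saturation: I_D = ½ k_n V_ov² = 0.5 × 5.06 × 2.05² = 10.6 mA, giving V_DS = V_DD − I_D R_D = 8.92 − 10.6 × 0.188 = 6.92 V.
V_DS = 6.92 V ≥ V_ov = 2.05 V, confirming saturation.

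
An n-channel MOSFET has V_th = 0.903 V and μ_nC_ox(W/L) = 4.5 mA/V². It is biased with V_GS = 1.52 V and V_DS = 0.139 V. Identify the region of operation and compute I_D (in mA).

V_ov = V_GS − V_th = 1.52 − 0.903 = 0.617 V.
Since V_DS = 0.139 V < V_ov = 0.617 V, the device is in the triode region.
I_D = k_n [V_ov · V_DS − ½ V_DS²] = 4.5 × [0.617 × 0.139 − 0.5 × 0.139²] = 0.342 mA.

Triode; I_D = 0.342 mA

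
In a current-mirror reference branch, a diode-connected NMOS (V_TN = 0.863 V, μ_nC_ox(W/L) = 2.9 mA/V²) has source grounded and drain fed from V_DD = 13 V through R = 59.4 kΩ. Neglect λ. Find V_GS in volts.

V_GS = 1.23 V

With gate tied to drain, V_GS = V_DS ≥ V_GS − V_TN, so the device is in saturation.
KCL at the drain: ½ k_n (V_GS − V_TN)² = (V_DD − V_GS)/R.
Let x = V_GS − 0.863. Then 86.1 x² + x − 12.14 = 0, giving x = 0.37 V (positive root), so V_GS = 1.23 V.
I_D = (V_DD − V_GS)/R = (13 − 1.23) / 59.4 = 0.198 mA.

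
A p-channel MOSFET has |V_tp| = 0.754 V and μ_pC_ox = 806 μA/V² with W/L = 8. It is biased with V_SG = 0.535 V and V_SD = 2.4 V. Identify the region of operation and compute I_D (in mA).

V_SG = 0.535 V < |V_tp| = 0.754 V, so the transistor is in cutoff.

Cutoff; I_D = 0 mA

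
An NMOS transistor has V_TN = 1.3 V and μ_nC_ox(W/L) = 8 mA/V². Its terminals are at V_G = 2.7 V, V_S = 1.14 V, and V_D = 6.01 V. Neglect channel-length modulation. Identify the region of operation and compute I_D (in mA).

Saturation; I_D = 0.270 mA

V_GS = V_G − V_S = 2.7 − 1.14 = 1.56 V; V_DS = V_D − V_S = 6.01 − 1.14 = 4.87 V.
V_ov = V_GS − V_TN = 1.56 − 1.3 = 0.26 V.
Since V_DS = 4.87 V ≥ V_ov = 0.26 V, the device is in saturation.
I_D = ½ k_n V_ov² = 0.5 × 8 × 0.26² = 0.27 mA.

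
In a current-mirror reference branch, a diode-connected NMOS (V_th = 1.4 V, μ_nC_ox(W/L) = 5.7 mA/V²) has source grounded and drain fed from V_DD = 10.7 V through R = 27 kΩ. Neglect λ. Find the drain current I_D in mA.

With gate tied to drain, V_GS = V_DS ≥ V_GS − V_th, so the device is in saturation.
KCL at the drain: ½ k_n (V_GS − V_th)² = (V_DD − V_GS)/R.
Let x = V_GS − 1.4. Then 77 x² + x − 9.3 = 0, giving x = 0.341 V (positive root), so V_GS = 1.74 V.
I_D = (V_DD − V_GS)/R = (10.7 − 1.74) / 27 = 0.332 mA.

I_D = 0.332 mA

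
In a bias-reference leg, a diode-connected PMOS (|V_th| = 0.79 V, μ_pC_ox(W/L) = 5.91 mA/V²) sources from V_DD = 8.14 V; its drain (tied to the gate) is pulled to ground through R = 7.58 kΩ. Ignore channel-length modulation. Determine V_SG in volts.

With gate tied to drain, V_SG = V_SD ≥ V_SG − |V_th|, so the device is in saturation.
KCL at the drain: ½ k_p (V_SG − |V_th|)² = (V_DD − V_SG)/R.
Let x = V_SG − 0.79. Then 22.4 x² + x − 7.35 = 0, giving x = 0.551 V (positive root), so V_SG = 1.34 V.
I_D = (V_DD − V_SG)/R = (8.14 − 1.34) / 7.58 = 0.897 mA.

V_SG = 1.34 V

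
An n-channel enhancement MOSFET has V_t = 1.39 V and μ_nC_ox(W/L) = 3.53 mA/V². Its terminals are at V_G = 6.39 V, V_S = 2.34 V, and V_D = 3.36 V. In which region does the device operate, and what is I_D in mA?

Triode; I_D = 7.74 mA

V_GS = V_G − V_S = 6.39 − 2.34 = 4.05 V; V_DS = V_D − V_S = 3.36 − 2.34 = 1.02 V.
V_ov = V_GS − V_t = 4.05 − 1.39 = 2.66 V.
Since V_DS = 1.02 V < V_ov = 2.66 V, the device is in the triode region.
I_D = k_n [V_ov · V_DS − ½ V_DS²] = 3.53 × [2.66 × 1.02 − 0.5 × 1.02²] = 7.74 mA.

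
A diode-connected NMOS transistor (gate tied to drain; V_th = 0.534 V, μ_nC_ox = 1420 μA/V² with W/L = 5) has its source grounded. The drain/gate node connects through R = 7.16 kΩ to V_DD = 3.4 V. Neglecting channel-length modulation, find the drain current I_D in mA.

With gate tied to drain, V_GS = V_DS ≥ V_GS − V_th, so the device is in saturation.
k_n = μ_nC_ox · (W/L) = 7.1 mA/V².
KCL at the drain: ½ k_n (V_GS − V_th)² = (V_DD − V_GS)/R.
Let x = V_GS − 0.534. Then 25.4 x² + x − 2.866 = 0, giving x = 0.317 V (positive root), so V_GS = 0.851 V.
I_D = (V_DD − V_GS)/R = (3.4 − 0.851) / 7.16 = 0.356 mA.

I_D = 0.356 mA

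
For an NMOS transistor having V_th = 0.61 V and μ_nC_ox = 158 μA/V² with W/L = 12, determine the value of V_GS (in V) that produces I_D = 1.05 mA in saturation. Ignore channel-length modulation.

V_GS = 1.66 V

k_n = μ_nC_ox · (W/L) = 1.896 mA/V².
In saturation I_D = ½ k_n (V_GS − V_th)², so V_GS − V_th = √(2 I_D / k_n) = √(2 × 1.05 / 1.896) = 1.05 V.
V_GS = 0.61 + 1.05 = 1.66 V.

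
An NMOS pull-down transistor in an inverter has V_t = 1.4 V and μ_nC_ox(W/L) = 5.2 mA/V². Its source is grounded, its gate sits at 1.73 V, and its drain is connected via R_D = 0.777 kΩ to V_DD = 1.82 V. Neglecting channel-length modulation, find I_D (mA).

I_D = 0.283 mA

V_GS = V_G = 1.73 V, so V_ov = 1.73 − 1.4 = 0.33 V.
Assume saturation: I_D = ½ k_n V_ov² = 0.5 × 5.2 × 0.33² = 0.283 mA, giving V_DS = V_DD − I_D R_D = 1.82 − 0.283 × 0.777 = 1.6 V.
V_DS = 1.6 V ≥ V_ov = 0.33 V, confirming saturation.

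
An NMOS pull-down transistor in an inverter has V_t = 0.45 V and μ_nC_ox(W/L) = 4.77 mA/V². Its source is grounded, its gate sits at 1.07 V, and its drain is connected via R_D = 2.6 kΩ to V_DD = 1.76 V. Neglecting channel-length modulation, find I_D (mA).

V_GS = V_G = 1.07 V, so V_ov = 1.07 − 0.45 = 0.62 V.
Assume saturation: I_D = ½ k_n V_ov² = 0.5 × 4.77 × 0.62² = 0.917 mA, giving V_DS = V_DD − I_D R_D = 1.76 − 0.917 × 2.6 = -0.624 V.
But -0.624 V < V_ov = 0.62 V, so the device is actually in triode.
In triode I_D = k_n[V_ov V_DS − ½ V_DS²] and I_D = (V_DD − V_DS)/R_D. Equating: 6.2 V_DS² − 8.689 V_DS + 1.76 = 0, giving V_DS = 0.246 V (the root below V_ov).
I_D = (1.76 − 0.246) / 2.6 = 0.582 mA.

I_D = 0.582 mA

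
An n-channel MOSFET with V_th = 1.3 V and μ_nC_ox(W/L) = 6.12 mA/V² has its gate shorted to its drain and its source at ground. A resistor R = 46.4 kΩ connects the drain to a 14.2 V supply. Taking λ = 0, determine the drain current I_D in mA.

With gate tied to drain, V_GS = V_DS ≥ V_GS − V_th, so the device is in saturation.
KCL at the drain: ½ k_n (V_GS − V_th)² = (V_DD − V_GS)/R.
Let x = V_GS − 1.3. Then 142 x² + x − 12.9 = 0, giving x = 0.298 V (positive root), so V_GS = 1.6 V.
I_D = (V_DD − V_GS)/R = (14.2 − 1.6) / 46.4 = 0.272 mA.

I_D = 0.272 mA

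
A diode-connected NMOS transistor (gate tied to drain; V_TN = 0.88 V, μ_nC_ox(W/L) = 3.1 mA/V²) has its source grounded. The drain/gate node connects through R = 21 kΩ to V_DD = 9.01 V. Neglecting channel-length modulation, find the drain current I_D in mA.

With gate tied to drain, V_GS = V_DS ≥ V_GS − V_TN, so the device is in saturation.
KCL at the drain: ½ k_n (V_GS − V_TN)² = (V_DD − V_GS)/R.
Let x = V_GS − 0.88. Then 32.6 x² + x − 8.13 = 0, giving x = 0.485 V (positive root), so V_GS = 1.36 V.
I_D = (V_DD − V_GS)/R = (9.01 − 1.36) / 21 = 0.364 mA.

I_D = 0.364 mA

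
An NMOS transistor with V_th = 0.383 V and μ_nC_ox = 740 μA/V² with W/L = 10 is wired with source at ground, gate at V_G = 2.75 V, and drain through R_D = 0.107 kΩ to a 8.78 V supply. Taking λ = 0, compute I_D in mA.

I_D = 20.7 mA

V_GS = V_G = 2.75 V, so V_ov = 2.75 − 0.383 = 2.37 V.
k_n = μ_nC_ox · (W/L) = 7.4 mA/V².
Assume saturation: I_D = ½ k_n V_ov² = 0.5 × 7.4 × 2.37² = 20.7 mA, giving V_DS = V_DD − I_D R_D = 8.78 − 20.7 × 0.107 = 6.56 V.
V_DS = 6.56 V ≥ V_ov = 2.37 V, confirming saturation.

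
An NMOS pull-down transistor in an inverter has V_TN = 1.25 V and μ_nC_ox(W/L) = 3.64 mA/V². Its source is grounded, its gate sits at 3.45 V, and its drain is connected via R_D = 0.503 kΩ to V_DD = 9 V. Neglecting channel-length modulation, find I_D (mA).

V_GS = V_G = 3.45 V, so V_ov = 3.45 − 1.25 = 2.2 V.
Assume saturation: I_D = ½ k_n V_ov² = 0.5 × 3.64 × 2.2² = 8.81 mA, giving V_DS = V_DD − I_D R_D = 9 − 8.81 × 0.503 = 4.57 V.
V_DS = 4.57 V ≥ V_ov = 2.2 V, confirming saturation.

I_D = 8.81 mA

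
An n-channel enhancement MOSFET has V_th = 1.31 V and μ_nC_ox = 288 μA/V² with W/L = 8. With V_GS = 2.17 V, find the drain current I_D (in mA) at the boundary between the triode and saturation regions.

I_D = 0.852 mA

At the boundary V_DS = V_ov = V_GS − V_th = 2.17 − 1.31 = 0.86 V.
k_n = μ_nC_ox · (W/L) = 2.304 mA/V².
I_D = ½ k_n V_ov² = 0.5 × 2.304 × 0.86² = 0.852 mA.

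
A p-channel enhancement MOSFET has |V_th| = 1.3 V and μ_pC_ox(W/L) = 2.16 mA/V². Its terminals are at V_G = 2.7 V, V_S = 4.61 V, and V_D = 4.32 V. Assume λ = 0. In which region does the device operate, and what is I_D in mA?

V_SG = V_S − V_G = 4.61 − 2.7 = 1.91 V; V_SD = V_S − V_D = 4.61 − 4.32 = 0.29 V.
V_ov = V_SG − |V_th| = 1.91 − 1.3 = 0.61 V.
Since V_SD = 0.29 V < V_ov = 0.61 V, the device is in the triode region.
I_D = k_p [V_ov · V_SD − ½ V_SD²] = 2.16 × [0.61 × 0.29 − 0.5 × 0.29²] = 0.291 mA.

Triode; I_D = 0.291 mA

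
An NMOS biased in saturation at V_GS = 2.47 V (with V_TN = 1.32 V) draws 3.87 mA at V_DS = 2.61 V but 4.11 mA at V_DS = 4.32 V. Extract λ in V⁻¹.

With V_GS fixed, I_D ∝ (1 + λ V_DS) in saturation, so I_D2/I_D1 = (1 + λ V_DS2)/(1 + λ V_DS1).
4.11/3.87 = 1.062 = (1 + 4.32 λ)/(1 + 2.61 λ).
Solving: λ (I_D1 V_DS2 − I_D2 V_DS1) = I_D2 − I_D1, so λ = (4.11 − 3.87) / (3.87 × 4.32 − 4.11 × 2.61) = 0.24 / 5.99 = 0.0401 V⁻¹.

λ = 0.0401 V⁻¹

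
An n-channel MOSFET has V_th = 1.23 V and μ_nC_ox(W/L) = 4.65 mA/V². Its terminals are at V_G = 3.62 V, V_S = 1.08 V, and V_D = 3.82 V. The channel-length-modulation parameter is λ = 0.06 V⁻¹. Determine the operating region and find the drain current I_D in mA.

Saturation; I_D = 4.65 mA

V_GS = V_G − V_S = 3.62 − 1.08 = 2.54 V; V_DS = V_D − V_S = 3.82 − 1.08 = 2.74 V.
V_ov = V_GS − V_th = 2.54 − 1.23 = 1.31 V.
Since V_DS = 2.74 V ≥ V_ov = 1.31 V, the device is in saturation.
I_D = ½ k_n V_ov² (1 + λ V_DS) = 0.5 × 4.65 × 1.31² × (1 + 0.06 × 2.74) = 4.65 mA.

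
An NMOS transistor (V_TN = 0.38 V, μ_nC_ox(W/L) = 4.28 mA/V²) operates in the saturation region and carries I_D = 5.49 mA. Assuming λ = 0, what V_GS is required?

In saturation I_D = ½ k_n (V_GS − V_TN)², so V_GS − V_TN = √(2 I_D / k_n) = √(2 × 5.49 / 4.28) = 1.6 V.
V_GS = 0.38 + 1.6 = 1.98 V.

V_GS = 1.98 V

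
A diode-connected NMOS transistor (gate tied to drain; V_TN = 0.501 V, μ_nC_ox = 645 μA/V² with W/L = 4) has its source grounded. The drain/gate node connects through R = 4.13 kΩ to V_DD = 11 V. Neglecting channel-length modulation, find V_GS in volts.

With gate tied to drain, V_GS = V_DS ≥ V_GS − V_TN, so the device is in saturation.
k_n = μ_nC_ox · (W/L) = 2.58 mA/V².
KCL at the drain: ½ k_n (V_GS − V_TN)² = (V_DD − V_GS)/R.
Let x = V_GS − 0.501. Then 5.33 x² + x − 10.5 = 0, giving x = 1.31 V (positive root), so V_GS = 1.81 V.
I_D = (V_DD − V_GS)/R = (11 − 1.81) / 4.13 = 2.22 mA.

V_GS = 1.81 V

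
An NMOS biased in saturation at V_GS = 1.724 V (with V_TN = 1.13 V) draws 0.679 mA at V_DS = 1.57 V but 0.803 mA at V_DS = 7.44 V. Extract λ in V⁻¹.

With V_GS fixed, I_D ∝ (1 + λ V_DS) in saturation, so I_D2/I_D1 = (1 + λ V_DS2)/(1 + λ V_DS1).
0.803/0.679 = 1.183 = (1 + 7.44 λ)/(1 + 1.57 λ).
Solving: λ (I_D1 V_DS2 − I_D2 V_DS1) = I_D2 − I_D1, so λ = (0.803 − 0.679) / (0.679 × 7.44 − 0.803 × 1.57) = 0.124 / 3.79 = 0.0327 V⁻¹.

λ = 0.0327 V⁻¹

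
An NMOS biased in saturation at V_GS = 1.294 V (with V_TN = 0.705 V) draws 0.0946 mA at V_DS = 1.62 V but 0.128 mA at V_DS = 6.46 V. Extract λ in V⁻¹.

With V_GS fixed, I_D ∝ (1 + λ V_DS) in saturation, so I_D2/I_D1 = (1 + λ V_DS2)/(1 + λ V_DS1).
0.128/0.0946 = 1.353 = (1 + 6.46 λ)/(1 + 1.62 λ).
Solving: λ (I_D1 V_DS2 − I_D2 V_DS1) = I_D2 − I_D1, so λ = (0.128 − 0.0946) / (0.0946 × 6.46 − 0.128 × 1.62) = 0.0334 / 0.404 = 0.0827 V⁻¹.

λ = 0.0827 V⁻¹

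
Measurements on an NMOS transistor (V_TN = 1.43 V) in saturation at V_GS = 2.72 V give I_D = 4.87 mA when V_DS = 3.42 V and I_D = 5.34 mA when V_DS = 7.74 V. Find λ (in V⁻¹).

With V_GS fixed, I_D ∝ (1 + λ V_DS) in saturation, so I_D2/I_D1 = (1 + λ V_DS2)/(1 + λ V_DS1).
5.34/4.87 = 1.097 = (1 + 7.74 λ)/(1 + 3.42 λ).
Solving: λ (I_D1 V_DS2 − I_D2 V_DS1) = I_D2 − I_D1, so λ = (5.34 − 4.87) / (4.87 × 7.74 − 5.34 × 3.42) = 0.47 / 19.4 = 0.0242 V⁻¹.

λ = 0.0242 V⁻¹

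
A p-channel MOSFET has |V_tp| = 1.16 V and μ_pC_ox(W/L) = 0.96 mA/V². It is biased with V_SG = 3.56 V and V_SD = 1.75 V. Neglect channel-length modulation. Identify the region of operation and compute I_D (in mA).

Triode; I_D = 2.56 mA

V_ov = V_SG − |V_tp| = 3.56 − 1.16 = 2.4 V.
Since V_SD = 1.75 V < V_ov = 2.4 V, the device is in the triode region.
I_D = k_p [V_ov · V_SD − ½ V_SD²] = 0.96 × [2.4 × 1.75 − 0.5 × 1.75²] = 2.56 mA.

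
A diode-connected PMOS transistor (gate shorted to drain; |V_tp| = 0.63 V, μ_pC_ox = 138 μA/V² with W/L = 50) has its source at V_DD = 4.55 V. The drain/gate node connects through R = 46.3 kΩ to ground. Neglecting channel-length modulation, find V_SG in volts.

V_SG = 0.784 V

With gate tied to drain, V_SG = V_SD ≥ V_SG − |V_tp|, so the device is in saturation.
k_p = μ_pC_ox · (W/L) = 6.9 mA/V².
KCL at the drain: ½ k_p (V_SG − |V_tp|)² = (V_DD − V_SG)/R.
Let x = V_SG − 0.63. Then 160 x² + x − 3.92 = 0, giving x = 0.154 V (positive root), so V_SG = 0.784 V.
I_D = (V_DD − V_SG)/R = (4.55 − 0.784) / 46.3 = 0.0813 mA.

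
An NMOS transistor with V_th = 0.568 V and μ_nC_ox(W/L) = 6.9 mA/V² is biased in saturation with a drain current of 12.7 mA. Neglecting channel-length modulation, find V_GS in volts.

In saturation I_D = ½ k_n (V_GS − V_th)², so V_GS − V_th = √(2 I_D / k_n) = √(2 × 12.7 / 6.9) = 1.92 V.
V_GS = 0.568 + 1.92 = 2.49 V.

V_GS = 2.49 V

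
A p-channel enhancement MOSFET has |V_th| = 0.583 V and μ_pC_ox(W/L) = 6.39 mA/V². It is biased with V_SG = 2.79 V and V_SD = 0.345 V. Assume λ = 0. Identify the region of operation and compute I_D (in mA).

Triode; I_D = 4.49 mA

V_ov = V_SG − |V_th| = 2.79 − 0.583 = 2.21 V.
Since V_SD = 0.345 V < V_ov = 2.21 V, the device is in the triode region.
I_D = k_p [V_ov · V_SD − ½ V_SD²] = 6.39 × [2.21 × 0.345 − 0.5 × 0.345²] = 4.49 mA.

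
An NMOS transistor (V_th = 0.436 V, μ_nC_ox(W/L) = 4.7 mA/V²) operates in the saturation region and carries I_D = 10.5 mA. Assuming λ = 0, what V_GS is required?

V_GS = 2.55 V

In saturation I_D = ½ k_n (V_GS − V_th)², so V_GS − V_th = √(2 I_D / k_n) = √(2 × 10.5 / 4.7) = 2.11 V.
V_GS = 0.436 + 2.11 = 2.55 V.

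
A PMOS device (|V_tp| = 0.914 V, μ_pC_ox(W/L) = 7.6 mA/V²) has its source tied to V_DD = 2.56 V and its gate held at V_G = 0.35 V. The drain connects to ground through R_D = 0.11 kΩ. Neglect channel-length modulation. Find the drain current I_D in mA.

I_D = 6.38 mA

V_SG = V_DD − V_G = 2.56 − 0.35 = 2.21 V, so V_ov = 2.21 − 0.914 = 1.3 V.
Assume saturation: I_D = ½ k_p V_ov² = 0.5 × 7.6 × 1.3² = 6.38 mA, giving V_SD = V_DD − I_D R_D = 2.56 − 6.38 × 0.11 = 1.86 V.
V_SD = 1.86 V ≥ V_ov = 1.3 V, confirming saturation.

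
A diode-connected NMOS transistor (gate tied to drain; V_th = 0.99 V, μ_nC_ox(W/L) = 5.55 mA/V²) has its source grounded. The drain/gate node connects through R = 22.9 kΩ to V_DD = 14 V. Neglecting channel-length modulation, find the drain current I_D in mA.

I_D = 0.549 mA

With gate tied to drain, V_GS = V_DS ≥ V_GS − V_th, so the device is in saturation.
KCL at the drain: ½ k_n (V_GS − V_th)² = (V_DD − V_GS)/R.
Let x = V_GS − 0.99. Then 63.5 x² + x − 13.01 = 0, giving x = 0.445 V (positive root), so V_GS = 1.43 V.
I_D = (V_DD − V_GS)/R = (14 − 1.43) / 22.9 = 0.549 mA.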